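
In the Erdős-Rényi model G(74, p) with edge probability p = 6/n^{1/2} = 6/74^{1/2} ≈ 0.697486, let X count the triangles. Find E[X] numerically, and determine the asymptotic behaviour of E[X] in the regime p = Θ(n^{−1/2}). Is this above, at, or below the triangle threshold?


Number of potential triangles: C(74, 3) = 64824.
Each occurs with probability p³ ≈ (0.697486)³ ≈ 3.39317432e-01.
By linearity: E[X] = C(74, 3)·p³ ≈ 64824 · 3.39317432e-01 ≈ 21995.913213.
Since α = 1/2 < 1, p = c/n^{1/2} ≫ 1/n is above the triangle threshold p ~ 1/n. Asymptotically E[X] ~ (c³/6)·n^{3(1−α)} = (6³/6)·n^{1.5} → ∞; triangles are abundant w.h.p.

E[X] ≈ 21995.913213; in regime p = Θ(1/n^{1/2}) E[X] diverges (above the triangle threshold p ~ 1/n).


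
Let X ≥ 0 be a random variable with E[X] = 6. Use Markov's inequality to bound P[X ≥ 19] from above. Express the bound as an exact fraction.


μ = E[X] = 6, a = 19.
Markov: P[X ≥ 19] ≤ μ/a = (6)/19 = 6/19.
Numerically: ≈ 0.316.
(Since a = 19 > μ = 6.000, the bound 6/19 is < 1 and informative.)

P[X ≥ 19] ≤ 6/19 ≈ 0.316.


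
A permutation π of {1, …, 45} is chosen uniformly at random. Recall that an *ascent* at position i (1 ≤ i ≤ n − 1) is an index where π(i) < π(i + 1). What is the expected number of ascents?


Write X = Σ X_I over i = 1, …, 44, with X_I the indicator of one ascent.
There are 44 indicators.
For each fixed i, the pair (π(i), π(i+1)) is a uniformly random ordered pair of distinct values from {1, …, 45}; by symmetry P[π(i) < π(i+1)] = 1/2.
By linearity: E[X] = 44 · (1/2) = (45 − 1) · (1/2) = 22 ≈ 22.000.

E[X] = 22 = 22.000.


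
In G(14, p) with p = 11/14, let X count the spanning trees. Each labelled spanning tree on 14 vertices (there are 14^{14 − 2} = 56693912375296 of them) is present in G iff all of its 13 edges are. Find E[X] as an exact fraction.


K_14 has 14^{14 − 2} = 56693912375296 labelled spanning trees.
For each such spanning tree H, let X_H = 1 if all 13 edges of H are present in G. Then P[X_H = 1] = p^{13} = (11/14)^{13} = 34522712143931/793714773254144.
By linearity: E[X] = Σ_H E[X_H] = 56693912375296 · p^{13} = 56693912375296 · 34522712143931/793714773254144 = 34522712143931/14.
Numerically: E[X] ≈ 2.47e+12.

E[X] = 56693912375296 · (11/14)^{13} = 34522712143931/14 ≈ 2.47e+12.


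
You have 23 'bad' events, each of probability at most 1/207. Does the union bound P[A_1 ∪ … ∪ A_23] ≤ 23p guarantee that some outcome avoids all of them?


Union bound: P[∪_{i=1}^{23} A_i] ≤ Σ_i P[A_i] ≤ 23·p = 23·(1/207) = 1/9.
Numerically: 1/9 ≈ 0.111.
Is 1/9 < 1? YES.
Since P[∪ A_i] ≤ 1/9 < 1, the complement has P[∩ A_i^c] ≥ 1 − 1/9 = 8/9 > 0, so some outcome avoids every A_i.

23·p = 1/9 ≈ 0.111; existence CERTIFIED by the union bound.


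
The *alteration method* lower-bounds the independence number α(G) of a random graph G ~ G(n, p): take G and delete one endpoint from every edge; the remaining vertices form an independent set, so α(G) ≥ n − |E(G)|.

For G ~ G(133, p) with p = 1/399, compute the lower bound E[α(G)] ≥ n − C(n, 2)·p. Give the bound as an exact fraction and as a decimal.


E[|E(G)|] = C(133, 2)·p = 8778 · (1/399) = 22.
E[α(G)] ≥ n − E[|E(G)|] = 133 − 22 = 111.
Numerically: ≈ 111.000.
(This is only a lower bound; the true E[α(G)] may be larger.)

E[α(G)] ≥ 111 ≈ 111.000.


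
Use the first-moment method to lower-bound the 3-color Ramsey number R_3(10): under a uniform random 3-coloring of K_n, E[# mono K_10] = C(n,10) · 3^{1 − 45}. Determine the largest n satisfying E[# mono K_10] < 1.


We need C(n, 10) · 3^{1 − 45} < 1, i.e. C(n, 10) < 3^{45 − 1} = 984770902183611232881.
Check values of n near the boundary:
  n = 567: C(567, 10) = 873787071273467749398; 873787071273467749398 < 984770902183611232881? YES
  n = 568: C(568, 10) = 889446337783744949208; 889446337783744949208 < 984770902183611232881? YES
  n = 569: C(569, 10) = 905357721286137524328; 905357721286137524328 < 984770902183611232881? YES
  n = 570: C(570, 10) = 921524823451961408691; 921524823451961408691 < 984770902183611232881? YES
  n = 571: C(571, 10) = 937951290893172842001; 937951290893172842001 < 984770902183611232881? YES
  n = 572: C(572, 10) = 954640815642161682606; 954640815642161682606 < 984770902183611232881? YES
  n = 573: C(573, 10) = 971597135635805762226; 971597135635805762226 < 984770902183611232881? YES
  n = 574: C(574, 10) = 988824035203816502691; 988824035203816502691 < 984770902183611232881? NO
The largest n with C(n, 10) < 984770902183611232881 is n = 573 (where E[X] = 35985079097622435638/36472996377170786403 ≈ 0.98662). Hence R_3(10) > 573, i.e. R_3(10) ≥ 574.

Largest n = 573; hence R_3(10) > 573.


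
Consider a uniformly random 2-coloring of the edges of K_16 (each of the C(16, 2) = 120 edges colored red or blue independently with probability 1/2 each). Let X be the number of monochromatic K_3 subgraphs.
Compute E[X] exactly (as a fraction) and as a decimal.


Let X = Σ_S X_S over the C(16, 3) = 560 subsets S of size 3, where X_S = 1 if the K_3 on S is monochromatic.
For a fixed S, the K_3 on S has C(3, 2) = 3 edges. P[all 3 edges red] = (1/2)^3, and likewise for blue, so P[monochromatic] = 2·(1/2)^3 = 2^{1 − 3} = 1/4.
By linearity of expectation: E[X] = C(16, 3) · 2^{1 − 3} = 560 · 1/4 = 140.
Numerically: E[X] ≈ 140.000000.

E[X] = C(16,3)·2^(1−C(3,2)) = 140 ≈ 140.000000.


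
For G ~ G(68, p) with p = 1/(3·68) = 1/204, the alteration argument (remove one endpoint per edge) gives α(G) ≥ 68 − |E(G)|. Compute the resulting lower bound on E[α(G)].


E[|E(G)|] = C(68, 2)·p = 2278 · (1/204) = 67/6.
E[α(G)] ≥ n − E[|E(G)|] = 68 − 67/6 = 341/6.
Numerically: ≈ 56.8333.
(This is only a lower bound; the true E[α(G)] may be larger.)

E[α(G)] ≥ 341/6 ≈ 56.8333.


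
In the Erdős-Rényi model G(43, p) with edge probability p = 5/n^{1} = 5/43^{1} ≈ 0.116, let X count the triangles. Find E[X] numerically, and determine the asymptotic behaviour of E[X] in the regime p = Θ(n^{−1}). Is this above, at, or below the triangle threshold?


Number of potential triangles: C(43, 3) = 12341.
Each occurs with probability p³ ≈ (0.116)³ ≈ 1.57219e-03.
By linearity: E[X] = C(43, 3)·p³ ≈ 12341 · 1.57219e-03 ≈ 19.402.
Here α = 1, so p = 5/n is exactly at the triangle threshold p ~ 1/n. Asymptotically E[X] → c³/6 = 5³/6 = 125/6 ≈ 20.833, a bounded constant. In this regime the triangle count is asymptotically Poisson(c³/6).

E[X] ≈ 19.402; in regime p = Θ(1/n^{1}) E[X] stays bounded (at the triangle threshold p ~ 1/n).


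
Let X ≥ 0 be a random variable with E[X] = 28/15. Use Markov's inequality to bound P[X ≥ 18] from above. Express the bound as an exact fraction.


μ = E[X] = 28/15, a = 18.
Markov: P[X ≥ 18] ≤ μ/a = (28/15)/18 = 14/135.
Numerically: ≈ 0.1037.
(Since a = 18 > μ = 1.8667, the bound 14/135 is < 1 and informative.)

P[X ≥ 18] ≤ 14/135 ≈ 0.1037.


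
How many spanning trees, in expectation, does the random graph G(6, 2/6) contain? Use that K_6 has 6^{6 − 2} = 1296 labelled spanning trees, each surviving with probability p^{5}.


K_6 has 6^{6 − 2} = 1296 labelled spanning trees.
For each such spanning tree H, let X_H = 1 if all 5 edges of H are present in G. Then P[X_H = 1] = p^{5} = (1/3)^{5} = 1/243.
By linearity of expectation: E[X] = Σ_H E[X_H] = 1296 · p^{5} = 1296 · 1/243 = 16/3.
Numerically: E[X] ≈ 5.333.

E[X] = 1296 · (1/3)^{5} = 16/3 ≈ 5.333.


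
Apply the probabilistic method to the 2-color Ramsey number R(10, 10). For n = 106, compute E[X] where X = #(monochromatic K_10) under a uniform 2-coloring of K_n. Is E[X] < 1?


E[X] = C(106, 10) · 2^{1 − 45} = 31853506369685 · 2^{−44} = 31853506369685/17592186044416.
As a reduced fraction: E[X] = 31853506369685/17592186044416 ≈ 1.81066.
Is E[X] < 1? NO.
Since E[X] ≥ 1, the first-moment bound is inconclusive at n = 106; it does NOT by itself certify R(10, 10) > 106.

E[X] = 31853506369685/17592186044416 ≈ 1.81066; E[X] ≥ 1; first-moment method inconclusive here.


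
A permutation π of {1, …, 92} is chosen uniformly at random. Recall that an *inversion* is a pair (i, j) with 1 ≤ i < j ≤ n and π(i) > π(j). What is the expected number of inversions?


Write X = Σ X_I over the C(92, 2) = 4186 pairs i < j, with X_I the indicator of one inversion.
There are 4186 indicators.
For each fixed pair i < j, the values π(i) and π(j) are two distinct elements of {1, …, 92} in uniformly random order; by symmetry P[π(i) > π(j)] = 1/2.
By linearity: E[X] = 4186 · (1/2) = C(92, 2) · (1/2) = 4186/2 = 2093 ≈ 2093.0000.

E[X] = 2093 = 2093.0000.


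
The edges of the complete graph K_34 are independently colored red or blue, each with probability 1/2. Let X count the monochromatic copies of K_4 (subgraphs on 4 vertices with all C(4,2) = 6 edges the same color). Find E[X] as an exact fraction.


Let X = Σ_S X_S over the C(34, 4) = 46376 subsets S of size 4, where X_S = 1 if the K_4 on S is monochromatic.
For a fixed S, the K_4 on S has C(4, 2) = 6 edges. P[all 6 edges red] = (1/2)^6, and likewise for blue, so P[monochromatic] = 2·(1/2)^6 = 2^{1 − 6} = 1/32.
By linearity of expectation: E[X] = C(34, 4) · 2^{1 − 6} = 46376 · 1/32 = 5797/4.
Numerically: E[X] ≈ 1449.25000.

E[X] = C(34,4)·2^(1−C(4,2)) = 5797/4 ≈ 1449.25000.


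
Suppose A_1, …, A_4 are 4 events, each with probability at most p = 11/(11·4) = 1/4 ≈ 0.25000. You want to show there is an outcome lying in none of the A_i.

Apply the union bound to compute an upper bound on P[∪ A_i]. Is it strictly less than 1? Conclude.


Union bound: P[∪_{i=1}^{4} A_i] ≤ Σ_i P[A_i] ≤ 4·p = 4·(1/4) = 1.
Numerically: 1 ≈ 1.00000.
Is 1 < 1? NO.
Since the bound 1 is ≥ 1, the union bound is uninformative here; it does NOT by itself certify existence.

4·p = 1 ≈ 1.00000; existence NOT certified by the union bound.


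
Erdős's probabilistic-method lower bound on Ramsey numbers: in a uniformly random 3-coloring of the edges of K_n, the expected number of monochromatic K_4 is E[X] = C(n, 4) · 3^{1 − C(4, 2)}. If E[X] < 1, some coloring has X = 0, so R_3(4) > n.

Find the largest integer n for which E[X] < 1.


We need C(n, 4) · 3^{1 − 6} < 1, i.e. C(n, 4) < 3^{6 − 1} = 243.
Check values of n near the boundary:
  n = 4: C(4, 4) = 1; 1 < 243? YES
  n = 5: C(5, 4) = 5; 5 < 243? YES
  n = 6: C(6, 4) = 15; 15 < 243? YES
  n = 7: C(7, 4) = 35; 35 < 243? YES
  n = 8: C(8, 4) = 70; 70 < 243? YES
  n = 9: C(9, 4) = 126; 126 < 243? YES
  n = 10: C(10, 4) = 210; 210 < 243? YES
  n = 11: C(11, 4) = 330; 330 < 243? NO
The largest n with C(n, 4) < 243 is n = 10 (where E[X] = 70/81 ≈ 0.864198). Hence R_3(4) > 10, i.e. R_3(4) ≥ 11.

Largest n = 10; hence R_3(4) > 10.


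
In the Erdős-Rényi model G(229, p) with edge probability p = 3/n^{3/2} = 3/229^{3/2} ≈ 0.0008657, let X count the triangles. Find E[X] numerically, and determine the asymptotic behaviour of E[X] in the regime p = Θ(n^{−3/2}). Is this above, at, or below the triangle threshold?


Number of potential triangles: C(229, 3) = 1975354.
Each occurs with probability p³ ≈ (0.0008657)³ ≈ 6.4878992e-10.
By linearity: E[X] = C(229, 3)·p³ ≈ 1975354 · 6.4878992e-10 ≈ 0.00128.
Since α = 3/2 > 1, p = c/n^{3/2} = o(1/n) is below the triangle threshold p ~ 1/n. Asymptotically E[X] ~ (c³/6)·n^{3(1−α)} = (3³/6)·n^{-1.5} → 0, so by Markov's inequality G has no triangles w.h.p.

E[X] ≈ 0.00128; in regime p = Θ(1/n^{3/2}) E[X] tends to 0 (below the triangle threshold p ~ 1/n).


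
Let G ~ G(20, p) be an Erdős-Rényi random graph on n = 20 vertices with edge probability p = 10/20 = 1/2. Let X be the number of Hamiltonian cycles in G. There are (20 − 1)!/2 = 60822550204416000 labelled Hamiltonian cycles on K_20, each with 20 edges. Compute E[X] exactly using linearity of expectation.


K_20 has (20 − 1)!/2 = 60822550204416000 labelled Hamiltonian cycles.
For each such Hamiltonian cycle H, let X_H = 1 if all 20 edges of H are present in G. Then P[X_H = 1] = p^{20} = (1/2)^{20} = 1/1048576.
By linearity of expectation: E[X] = Σ_H E[X_H] = 60822550204416000 · p^{20} = 60822550204416000 · 1/1048576 = 1856156927625/32.
Numerically: E[X] ≈ 5.8e+10.

E[X] = 60822550204416000 · (1/2)^{20} = 1856156927625/32 ≈ 5.8e+10.


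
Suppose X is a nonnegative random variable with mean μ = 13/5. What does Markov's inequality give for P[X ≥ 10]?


μ = E[X] = 13/5, a = 10.
Markov: P[X ≥ 10] ≤ μ/a = (13/5)/10 = 13/50.
Numerically: ≈ 0.260000.
(Since a = 10 > μ = 2.600000, the bound 13/50 is < 1 and informative.)

P[X ≥ 10] ≤ 13/50 ≈ 0.260000.


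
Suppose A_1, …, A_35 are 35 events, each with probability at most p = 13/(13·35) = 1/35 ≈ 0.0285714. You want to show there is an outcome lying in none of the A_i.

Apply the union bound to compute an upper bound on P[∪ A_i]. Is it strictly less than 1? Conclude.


Union bound: P[∪_{i=1}^{35} A_i] ≤ Σ_i P[A_i] ≤ 35·p = 35·(1/35) = 1.
Numerically: 1 ≈ 1.0000000.
Is 1 < 1? NO.
Since the bound 1 is ≥ 1, the union bound is uninformative here; it does NOT by itself certify existence.

35·p = 1 ≈ 1.0000000; existence NOT certified by the union bound.


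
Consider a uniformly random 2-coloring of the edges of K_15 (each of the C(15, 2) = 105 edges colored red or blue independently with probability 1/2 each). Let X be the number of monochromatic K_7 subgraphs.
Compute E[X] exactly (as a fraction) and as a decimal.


Let X = Σ_S X_S over the C(15, 7) = 6435 subsets S of size 7, where X_S = 1 if the K_7 on S is monochromatic.
For a fixed S, the K_7 on S has C(7, 2) = 21 edges. P[all 21 edges red] = (1/2)^21, and likewise for blue, so P[monochromatic] = 2·(1/2)^21 = 2^{1 − 21} = 1/1048576.
By linearity of expectation: E[X] = C(15, 7) · 2^{1 − 21} = 6435 · 1/1048576 = 6435/1048576.
Numerically: E[X] ≈ 0.006.

E[X] = C(15,7)·2^(1−C(7,2)) = 6435/1048576 ≈ 0.006.


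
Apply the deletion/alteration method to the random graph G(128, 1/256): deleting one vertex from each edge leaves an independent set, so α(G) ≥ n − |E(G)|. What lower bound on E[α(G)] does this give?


E[|E(G)|] = C(128, 2)·p = 8128 · (1/256) = 127/4.
E[α(G)] ≥ n − E[|E(G)|] = 128 − 127/4 = 385/4.
Numerically: ≈ 96.250.
(This is only a lower bound; the true E[α(G)] may be larger.)

E[α(G)] ≥ 385/4 ≈ 96.250.


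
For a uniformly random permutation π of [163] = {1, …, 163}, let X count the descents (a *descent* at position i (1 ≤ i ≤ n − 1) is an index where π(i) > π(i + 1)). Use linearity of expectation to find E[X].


Write X = Σ X_I over i = 1, …, 162, with X_I the indicator of one descent.
There are 162 indicators.
For each fixed i, the pair (π(i), π(i+1)) is a uniformly random ordered pair of distinct values from {1, …, 163}; by symmetry P[π(i) > π(i+1)] = 1/2.
By linearity: E[X] = 162 · (1/2) = (163 − 1) · (1/2) = 81 ≈ 81.0000.

E[X] = 81 = 81.0000.


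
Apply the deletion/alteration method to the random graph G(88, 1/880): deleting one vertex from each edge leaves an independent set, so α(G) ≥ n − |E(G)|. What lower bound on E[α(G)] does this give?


E[|E(G)|] = C(88, 2)·p = 3828 · (1/880) = 87/20.
E[α(G)] ≥ n − E[|E(G)|] = 88 − 87/20 = 1673/20.
Numerically: ≈ 83.650000.
(This is only a lower bound; the true E[α(G)] may be larger.)

E[α(G)] ≥ 1673/20 ≈ 83.650000.


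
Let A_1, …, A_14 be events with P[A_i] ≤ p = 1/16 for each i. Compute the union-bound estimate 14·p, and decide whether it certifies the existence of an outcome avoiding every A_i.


Union bound: P[∪_{i=1}^{14} A_i] ≤ Σ_i P[A_i] ≤ 14·p = 14·(1/16) = 7/8.
Numerically: 7/8 ≈ 0.87500.
Is 7/8 < 1? YES.
Since P[∪ A_i] ≤ 7/8 < 1, the complement has P[∩ A_i^c] ≥ 1 − 7/8 = 1/8 > 0, so some outcome avoids every A_i.

14·p = 7/8 ≈ 0.87500; existence CERTIFIED by the union bound.


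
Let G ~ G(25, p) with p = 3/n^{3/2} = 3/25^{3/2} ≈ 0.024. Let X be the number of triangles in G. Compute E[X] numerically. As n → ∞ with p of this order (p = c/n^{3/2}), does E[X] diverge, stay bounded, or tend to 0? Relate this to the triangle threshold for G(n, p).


Number of potential triangles: C(25, 3) = 2300.
Each occurs with probability p³ ≈ (0.024)³ ≈ 1.38240e-05.
By linearity: E[X] = C(25, 3)·p³ ≈ 2300 · 1.38240e-05 ≈ 0.032.
Since α = 3/2 > 1, p = c/n^{3/2} = o(1/n) is below the triangle threshold p ~ 1/n. Asymptotically E[X] ~ (c³/6)·n^{3(1−α)} = (3³/6)·n^{-1.5} → 0, so by Markov's inequality G has no triangles w.h.p.

E[X] ≈ 0.032; in regime p = Θ(1/n^{3/2}) E[X] tends to 0 (below the triangle threshold p ~ 1/n).


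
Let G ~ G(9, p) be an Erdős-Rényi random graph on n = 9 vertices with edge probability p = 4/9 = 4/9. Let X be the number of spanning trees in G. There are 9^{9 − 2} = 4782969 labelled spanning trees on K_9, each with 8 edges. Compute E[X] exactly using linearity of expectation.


K_9 has 9^{9 − 2} = 4782969 labelled spanning trees.
For each such spanning tree H, let X_H = 1 if all 8 edges of H are present in G. Then P[X_H = 1] = p^{8} = (4/9)^{8} = 65536/43046721.
By linearity of expectation: E[X] = Σ_H E[X_H] = 4782969 · p^{8} = 4782969 · 65536/43046721 = 65536/9.
Numerically: E[X] ≈ 7282.

E[X] = 4782969 · (4/9)^{8} = 65536/9 ≈ 7282.


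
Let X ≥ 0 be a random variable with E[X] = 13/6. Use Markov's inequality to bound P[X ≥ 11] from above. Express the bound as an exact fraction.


μ = E[X] = 13/6, a = 11.
Markov: P[X ≥ 11] ≤ μ/a = (13/6)/11 = 13/66.
Numerically: ≈ 0.1970.
(Since a = 11 > μ = 2.1667, the bound 13/66 is < 1 and informative.)

P[X ≥ 11] ≤ 13/66 ≈ 0.1970.


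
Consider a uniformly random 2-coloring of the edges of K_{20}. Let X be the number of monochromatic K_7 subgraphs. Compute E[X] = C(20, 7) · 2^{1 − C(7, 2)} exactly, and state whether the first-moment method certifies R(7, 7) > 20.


E[X] = C(20, 7) · 2^{1 − 21} = 77520 · 2^{−20} = 77520/1048576.
As a reduced fraction: E[X] = 4845/65536 ≈ 0.0739.
Is E[X] < 1? YES.
Since E[X] < 1, there exists a 2-coloring of K_{20} with no monochromatic K_7; hence R(7, 7) > 20.

E[X] = 4845/65536 ≈ 0.0739; E[X] < 1, so R(7, 7) > 20.


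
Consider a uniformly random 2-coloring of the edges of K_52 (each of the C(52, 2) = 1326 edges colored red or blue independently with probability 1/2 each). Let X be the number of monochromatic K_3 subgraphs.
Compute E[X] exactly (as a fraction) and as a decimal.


Let X = Σ_S X_S over the C(52, 3) = 22100 subsets S of size 3, where X_S = 1 if the K_3 on S is monochromatic.
For a fixed S, the K_3 on S has C(3, 2) = 3 edges. P[all 3 edges red] = (1/2)^3, and likewise for blue, so P[monochromatic] = 2·(1/2)^3 = 2^{1 − 3} = 1/4.
By linearity of expectation: E[X] = C(52, 3) · 2^{1 − 3} = 22100 · 1/4 = 5525.
Numerically: E[X] ≈ 5525.000000.

E[X] = C(52,3)·2^(1−C(3,2)) = 5525 ≈ 5525.000000.


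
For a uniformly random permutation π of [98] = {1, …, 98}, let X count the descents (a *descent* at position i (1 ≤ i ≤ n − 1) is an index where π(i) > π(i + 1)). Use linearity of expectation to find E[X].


Write X = Σ X_I over i = 1, …, 97, with X_I the indicator of one descent.
There are 97 indicators.
For each fixed i, the pair (π(i), π(i+1)) is a uniformly random ordered pair of distinct values from {1, …, 98}; by symmetry P[π(i) > π(i+1)] = 1/2.
By linearity: E[X] = 97 · (1/2) = (98 − 1) · (1/2) = 97/2 ≈ 48.50000.

E[X] = 97/2 = 48.50000.


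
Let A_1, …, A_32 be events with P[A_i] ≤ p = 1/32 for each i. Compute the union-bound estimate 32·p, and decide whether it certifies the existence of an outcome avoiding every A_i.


Union bound: P[∪_{i=1}^{32} A_i] ≤ Σ_i P[A_i] ≤ 32·p = 32·(1/32) = 1.
Numerically: 1 ≈ 1.00000.
Is 1 < 1? NO.
Since the bound 1 is ≥ 1, the union bound is uninformative here; it does NOT by itself certify existence.

32·p = 1 ≈ 1.00000; existence NOT certified by the union bound.


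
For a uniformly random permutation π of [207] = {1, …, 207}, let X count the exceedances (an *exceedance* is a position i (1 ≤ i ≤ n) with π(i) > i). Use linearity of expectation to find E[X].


Write X = Σ_{i=1}^{207} X_i, where X_i = 1_{π(i) > i}.
For each fixed i, π(i) is uniform over {1, …, 207} (marginal of a uniform permutation), so P[π(i) > i] = (n − i)/n. Summing: Σ_{i=1}^{207} (n − i)/n = (0 + 1 + … + 206)/207 = 207(207 − 1)/(2·207) = (207 − 1)/2.
Hence E[X] = Σ_{i=1}^{207} (207 − i)/207 = 103 ≈ 103.00000.

E[X] = 103 = 103.00000.


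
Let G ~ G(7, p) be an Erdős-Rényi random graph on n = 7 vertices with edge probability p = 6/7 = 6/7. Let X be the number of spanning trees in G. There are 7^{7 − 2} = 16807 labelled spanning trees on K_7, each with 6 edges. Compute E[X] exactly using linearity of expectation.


K_7 has 7^{7 − 2} = 16807 labelled spanning trees.
For each such spanning tree H, let X_H = 1 if all 6 edges of H are present in G. Then P[X_H = 1] = p^{6} = (6/7)^{6} = 46656/117649.
Summing the indicators: E[X] = Σ_H E[X_H] = 16807 · p^{6} = 16807 · 46656/117649 = 46656/7.
Numerically: E[X] ≈ 6.67e+03.

E[X] = 16807 · (6/7)^{6} = 46656/7 ≈ 6.67e+03.


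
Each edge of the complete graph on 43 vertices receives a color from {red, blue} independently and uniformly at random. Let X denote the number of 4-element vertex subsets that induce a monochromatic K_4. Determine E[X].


Let X = Σ_S X_S over the C(43, 4) = 123410 subsets S of size 4, where X_S = 1 if the K_4 on S is monochromatic.
For a fixed S, the K_4 on S has C(4, 2) = 6 edges. P[all 6 edges red] = (1/2)^6, and likewise for blue, so P[monochromatic] = 2·(1/2)^6 = 2^{1 − 6} = 1/32.
Summing: E[X] = C(43, 4) · 2^{1 − 6} = 123410 · 1/32 = 61705/16.
Numerically: E[X] ≈ 3856.5625.

E[X] = C(43,4)·2^(1−C(4,2)) = 61705/16 ≈ 3856.5625.


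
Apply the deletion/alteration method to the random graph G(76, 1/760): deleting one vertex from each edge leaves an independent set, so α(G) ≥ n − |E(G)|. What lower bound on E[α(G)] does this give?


E[|E(G)|] = C(76, 2)·p = 2850 · (1/760) = 15/4.
E[α(G)] ≥ n − E[|E(G)|] = 76 − 15/4 = 289/4.
Numerically: ≈ 72.250.
(This is only a lower bound; the true E[α(G)] may be larger.)

E[α(G)] ≥ 289/4 ≈ 72.250.


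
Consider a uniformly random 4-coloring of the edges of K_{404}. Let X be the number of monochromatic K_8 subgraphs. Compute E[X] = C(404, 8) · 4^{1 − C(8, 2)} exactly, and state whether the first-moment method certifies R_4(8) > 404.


E[X] = C(404, 8) · 4^{1 − 28} = 16415071523485570 · 4^{−27} = 16415071523485570/18014398509481984.
As a reduced fraction: E[X] = 8207535761742785/9007199254740992 ≈ 0.9112195.
Is E[X] < 1? YES.
Since E[X] < 1, there exists a 4-coloring of K_{404} with no monochromatic K_8; hence R_4(8) > 404.

E[X] = 8207535761742785/9007199254740992 ≈ 0.9112195; E[X] < 1, so R_4(8) > 404.


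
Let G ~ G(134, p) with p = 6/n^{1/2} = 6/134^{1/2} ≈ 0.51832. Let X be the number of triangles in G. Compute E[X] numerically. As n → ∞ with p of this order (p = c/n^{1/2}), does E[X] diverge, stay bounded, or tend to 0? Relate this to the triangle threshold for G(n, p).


Number of potential triangles: C(134, 3) = 392084.
Each occurs with probability p³ ≈ (0.51832)³ ≈ 1.3925043e-01.
By linearity: E[X] = C(134, 3)·p³ ≈ 392084 · 1.3925043e-01 ≈ 54597.86669.
Since α = 1/2 < 1, p = c/n^{1/2} ≫ 1/n is above the triangle threshold p ~ 1/n. Asymptotically E[X] ~ (c³/6)·n^{3(1−α)} = (6³/6)·n^{1.5} → ∞; triangles are abundant w.h.p.

E[X] ≈ 54597.86669; in regime p = Θ(1/n^{1/2}) E[X] diverges (above the triangle threshold p ~ 1/n).


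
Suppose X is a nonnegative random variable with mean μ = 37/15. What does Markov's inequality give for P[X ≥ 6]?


μ = E[X] = 37/15, a = 6.
Markov: P[X ≥ 6] ≤ μ/a = (37/15)/6 = 37/90.
Numerically: ≈ 0.4111.
(Since a = 6 > μ = 2.4667, the bound 37/90 is < 1 and informative.)

P[X ≥ 6] ≤ 37/90 ≈ 0.4111.


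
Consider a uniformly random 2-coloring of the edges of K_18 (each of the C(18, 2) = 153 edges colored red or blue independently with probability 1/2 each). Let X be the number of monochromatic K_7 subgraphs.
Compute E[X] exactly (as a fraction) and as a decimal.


Let X = Σ_S X_S over the C(18, 7) = 31824 subsets S of size 7, where X_S = 1 if the K_7 on S is monochromatic.
For a fixed S, the K_7 on S has C(7, 2) = 21 edges. P[all 21 edges red] = (1/2)^21, and likewise for blue, so P[monochromatic] = 2·(1/2)^21 = 2^{1 − 21} = 1/1048576.
Summing: E[X] = C(18, 7) · 2^{1 − 21} = 31824 · 1/1048576 = 1989/65536.
Numerically: E[X] ≈ 0.0303.

E[X] = C(18,7)·2^(1−C(7,2)) = 1989/65536 ≈ 0.0303.


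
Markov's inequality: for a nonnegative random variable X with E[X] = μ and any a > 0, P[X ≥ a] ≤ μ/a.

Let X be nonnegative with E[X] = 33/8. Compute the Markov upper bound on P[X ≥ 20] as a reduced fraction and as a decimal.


μ = E[X] = 33/8, a = 20.
Markov: P[X ≥ 20] ≤ μ/a = (33/8)/20 = 33/160.
Numerically: ≈ 0.20625.
(Since a = 20 > μ = 4.12500, the bound 33/160 is < 1 and informative.)

P[X ≥ 20] ≤ 33/160 ≈ 0.20625.


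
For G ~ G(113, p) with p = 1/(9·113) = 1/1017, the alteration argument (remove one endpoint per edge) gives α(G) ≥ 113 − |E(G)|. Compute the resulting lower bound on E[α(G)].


E[|E(G)|] = C(113, 2)·p = 6328 · (1/1017) = 56/9.
E[α(G)] ≥ n − E[|E(G)|] = 113 − 56/9 = 961/9.
Numerically: ≈ 106.778.
(This is only a lower bound; the true E[α(G)] may be larger.)

E[α(G)] ≥ 961/9 ≈ 106.778.


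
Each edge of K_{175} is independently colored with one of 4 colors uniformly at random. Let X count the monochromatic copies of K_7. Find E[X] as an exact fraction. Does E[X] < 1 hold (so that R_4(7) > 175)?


E[X] = C(175, 7) · 4^{1 − 21} = 883208107275 · 4^{−20} = 883208107275/1099511627776.
As a reduced fraction: E[X] = 883208107275/1099511627776 ≈ 0.80327.
Is E[X] < 1? YES.
Since E[X] < 1, there exists a 4-coloring of K_{175} with no monochromatic K_7; hence R_4(7) > 175.

E[X] = 883208107275/1099511627776 ≈ 0.80327; E[X] < 1, so R_4(7) > 175.


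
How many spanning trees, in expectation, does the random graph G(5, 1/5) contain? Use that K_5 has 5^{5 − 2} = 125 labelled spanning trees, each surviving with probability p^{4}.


K_5 has 5^{5 − 2} = 125 labelled spanning trees.
For each such spanning tree H, let X_H = 1 if all 4 edges of H are present in G. Then P[X_H = 1] = p^{4} = (1/5)^{4} = 1/625.
Summing the indicators: E[X] = Σ_H E[X_H] = 125 · p^{4} = 125 · 1/625 = 1/5.
Numerically: E[X] ≈ 0.2.

E[X] = 125 · (1/5)^{4} = 1/5 ≈ 0.2.


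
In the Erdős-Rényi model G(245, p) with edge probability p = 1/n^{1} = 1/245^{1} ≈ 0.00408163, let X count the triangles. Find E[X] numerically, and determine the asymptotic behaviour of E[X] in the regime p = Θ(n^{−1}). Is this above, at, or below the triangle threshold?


Number of potential triangles: C(245, 3) = 2421090.
Each occurs with probability p³ ≈ (0.00408163)³ ≈ 6.79988780e-08.
By linearity: E[X] = C(245, 3)·p³ ≈ 2421090 · 6.79988780e-08 ≈ 0.164631.
Here α = 1, so p = 1/n is exactly at the triangle threshold p ~ 1/n. Asymptotically E[X] → c³/6 = 1³/6 = 1/6 ≈ 0.166667, a bounded constant. In this regime the triangle count is asymptotically Poisson(c³/6).

E[X] ≈ 0.164631; in regime p = Θ(1/n^{1}) E[X] stays bounded (at the triangle threshold p ~ 1/n).


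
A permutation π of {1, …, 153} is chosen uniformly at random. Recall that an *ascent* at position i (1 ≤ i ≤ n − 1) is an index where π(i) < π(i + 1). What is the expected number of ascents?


Write X = Σ X_I over i = 1, …, 152, with X_I the indicator of one ascent.
There are 152 indicators.
For each fixed i, the pair (π(i), π(i+1)) is a uniformly random ordered pair of distinct values from {1, …, 153}; by symmetry P[π(i) < π(i+1)] = 1/2.
By linearity: E[X] = 152 · (1/2) = (153 − 1) · (1/2) = 76 ≈ 76.000000.

E[X] = 76 = 76.000000.


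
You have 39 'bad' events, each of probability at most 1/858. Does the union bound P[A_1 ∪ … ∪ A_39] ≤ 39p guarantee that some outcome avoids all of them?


Union bound: P[∪_{i=1}^{39} A_i] ≤ Σ_i P[A_i] ≤ 39·p = 39·(1/858) = 1/22.
Numerically: 1/22 ≈ 0.0454545.
Is 1/22 < 1? YES.
Since P[∪ A_i] ≤ 1/22 < 1, the complement has P[∩ A_i^c] ≥ 1 − 1/22 = 21/22 > 0, so some outcome avoids every A_i.

39·p = 1/22 ≈ 0.0454545; existence CERTIFIED by the union bound.


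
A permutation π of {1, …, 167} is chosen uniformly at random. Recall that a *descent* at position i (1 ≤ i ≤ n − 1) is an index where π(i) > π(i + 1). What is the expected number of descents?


Write X = Σ X_I over i = 1, …, 166, with X_I the indicator of one descent.
There are 166 indicators.
For each fixed i, the pair (π(i), π(i+1)) is a uniformly random ordered pair of distinct values from {1, …, 167}; by symmetry P[π(i) > π(i+1)] = 1/2.
By linearity: E[X] = 166 · (1/2) = (167 − 1) · (1/2) = 83 ≈ 83.00000.

E[X] = 83 = 83.00000.


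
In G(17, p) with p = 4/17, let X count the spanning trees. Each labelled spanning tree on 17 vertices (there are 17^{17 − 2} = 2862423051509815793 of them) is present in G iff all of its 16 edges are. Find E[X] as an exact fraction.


K_17 has 17^{17 − 2} = 2862423051509815793 labelled spanning trees.
For each such spanning tree H, let X_H = 1 if all 16 edges of H are present in G. Then P[X_H = 1] = p^{16} = (4/17)^{16} = 4294967296/48661191875666868481.
By linearity: E[X] = Σ_H E[X_H] = 2862423051509815793 · p^{16} = 2862423051509815793 · 4294967296/48661191875666868481 = 4294967296/17.
Numerically: E[X] ≈ 2.53e+08.

E[X] = 2862423051509815793 · (4/17)^{16} = 4294967296/17 ≈ 2.53e+08.


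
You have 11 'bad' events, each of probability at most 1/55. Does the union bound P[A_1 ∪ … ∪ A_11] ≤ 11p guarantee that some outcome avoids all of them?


Union bound: P[∪_{i=1}^{11} A_i] ≤ Σ_i P[A_i] ≤ 11·p = 11·(1/55) = 1/5.
Numerically: 1/5 ≈ 0.2000000.
Is 1/5 < 1? YES.
Since P[∪ A_i] ≤ 1/5 < 1, the complement has P[∩ A_i^c] ≥ 1 − 1/5 = 4/5 > 0, so some outcome avoids every A_i.

11·p = 1/5 ≈ 0.2000000; existence CERTIFIED by the union bound.


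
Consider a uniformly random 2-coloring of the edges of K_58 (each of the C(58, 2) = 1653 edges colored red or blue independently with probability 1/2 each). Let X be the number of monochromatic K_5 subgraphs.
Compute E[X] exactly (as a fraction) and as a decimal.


Let X = Σ_S X_S over the C(58, 5) = 4582116 subsets S of size 5, where X_S = 1 if the K_5 on S is monochromatic.
For a fixed S, the K_5 on S has C(5, 2) = 10 edges. P[all 10 edges red] = (1/2)^10, and likewise for blue, so P[monochromatic] = 2·(1/2)^10 = 2^{1 − 10} = 1/512.
By linearity: E[X] = C(58, 5) · 2^{1 − 10} = 4582116 · 1/512 = 1145529/128.
Numerically: E[X] ≈ 8949.445.

E[X] = C(58,5)·2^(1−C(5,2)) = 1145529/128 ≈ 8949.445.


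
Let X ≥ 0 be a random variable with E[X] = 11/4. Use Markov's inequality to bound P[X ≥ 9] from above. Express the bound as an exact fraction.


μ = E[X] = 11/4, a = 9.
Markov: P[X ≥ 9] ≤ μ/a = (11/4)/9 = 11/36.
Numerically: ≈ 0.30556.
(Since a = 9 > μ = 2.75000, the bound 11/36 is < 1 and informative.)

P[X ≥ 9] ≤ 11/36 ≈ 0.30556.


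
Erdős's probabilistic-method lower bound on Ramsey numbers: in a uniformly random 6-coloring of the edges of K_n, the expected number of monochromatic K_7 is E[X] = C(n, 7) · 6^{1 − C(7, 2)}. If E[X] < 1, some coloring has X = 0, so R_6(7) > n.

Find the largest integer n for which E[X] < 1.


We need C(n, 7) · 6^{1 − 21} < 1, i.e. C(n, 7) < 6^{21 − 1} = 3656158440062976.
Check values of n near the boundary:
  n = 565: C(565, 7) = 3513212521235560; 3513212521235560 < 3656158440062976? YES
  n = 566: C(566, 7) = 3557206237959440; 3557206237959440 < 3656158440062976? YES
  n = 567: C(567, 7) = 3601671315933933; 3601671315933933 < 3656158440062976? YES
  n = 568: C(568, 7) = 3646611956239704; 3646611956239704 < 3656158440062976? YES
  n = 569: C(569, 7) = 3692032389858348; 3692032389858348 < 3656158440062976? NO
  n = 570: C(570, 7) = 3737936877831720; 3737936877831720 < 3656158440062976? NO
  n = 571: C(571, 7) = 3784329711421830; 3784329711421830 < 3656158440062976? NO
The largest n with C(n, 7) < 3656158440062976 is n = 568 (where E[X] = 16882462760369/16926659444736 ≈ 0.997389). Hence R_6(7) > 568, i.e. R_6(7) ≥ 569.

Largest n = 568; hence R_6(7) > 568.


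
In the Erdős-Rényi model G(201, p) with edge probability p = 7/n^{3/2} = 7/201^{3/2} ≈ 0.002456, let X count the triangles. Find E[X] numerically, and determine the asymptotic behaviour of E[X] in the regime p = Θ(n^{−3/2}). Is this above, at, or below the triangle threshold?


Number of potential triangles: C(201, 3) = 1333300.
Each occurs with probability p³ ≈ (0.002456)³ ≈ 1.482217e-08.
By linearity: E[X] = C(201, 3)·p³ ≈ 1333300 · 1.482217e-08 ≈ 0.0198.
Since α = 3/2 > 1, p = c/n^{3/2} = o(1/n) is below the triangle threshold p ~ 1/n. Asymptotically E[X] ~ (c³/6)·n^{3(1−α)} = (7³/6)·n^{-1.5} → 0, so by Markov's inequality G has no triangles w.h.p.

E[X] ≈ 0.0198; in regime p = Θ(1/n^{3/2}) E[X] tends to 0 (below the triangle threshold p ~ 1/n).


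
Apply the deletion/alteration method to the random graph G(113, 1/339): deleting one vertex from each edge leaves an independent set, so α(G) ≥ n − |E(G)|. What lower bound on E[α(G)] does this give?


E[|E(G)|] = C(113, 2)·p = 6328 · (1/339) = 56/3.
E[α(G)] ≥ n − E[|E(G)|] = 113 − 56/3 = 283/3.
Numerically: ≈ 94.333.
(This is only a lower bound; the true E[α(G)] may be larger.)

E[α(G)] ≥ 283/3 ≈ 94.333.


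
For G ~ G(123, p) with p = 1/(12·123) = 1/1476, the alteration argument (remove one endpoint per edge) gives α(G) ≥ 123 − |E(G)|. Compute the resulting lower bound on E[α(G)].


E[|E(G)|] = C(123, 2)·p = 7503 · (1/1476) = 61/12.
E[α(G)] ≥ n − E[|E(G)|] = 123 − 61/12 = 1415/12.
Numerically: ≈ 117.916667.
(This is only a lower bound; the true E[α(G)] may be larger.)

E[α(G)] ≥ 1415/12 ≈ 117.916667.


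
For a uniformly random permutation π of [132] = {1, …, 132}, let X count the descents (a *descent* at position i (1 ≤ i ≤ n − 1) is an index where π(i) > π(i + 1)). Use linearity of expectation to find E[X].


Write X = Σ X_I over i = 1, …, 131, with X_I the indicator of one descent.
There are 131 indicators.
For each fixed i, the pair (π(i), π(i+1)) is a uniformly random ordered pair of distinct values from {1, …, 132}; by symmetry P[π(i) > π(i+1)] = 1/2.
By linearity: E[X] = 131 · (1/2) = (132 − 1) · (1/2) = 131/2 ≈ 65.50000.

E[X] = 131/2 = 65.50000.


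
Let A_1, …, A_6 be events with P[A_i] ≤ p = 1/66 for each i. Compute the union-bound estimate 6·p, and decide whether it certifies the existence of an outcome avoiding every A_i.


Union bound: P[∪_{i=1}^{6} A_i] ≤ Σ_i P[A_i] ≤ 6·p = 6·(1/66) = 1/11.
Numerically: 1/11 ≈ 0.090909.
Is 1/11 < 1? YES.
Since P[∪ A_i] ≤ 1/11 < 1, the complement has P[∩ A_i^c] ≥ 1 − 1/11 = 10/11 > 0, so some outcome avoids every A_i.

6·p = 1/11 ≈ 0.090909; existence CERTIFIED by the union bound.


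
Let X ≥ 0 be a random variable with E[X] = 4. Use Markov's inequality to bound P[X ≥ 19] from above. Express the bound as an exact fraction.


μ = E[X] = 4, a = 19.
Markov: P[X ≥ 19] ≤ μ/a = (4)/19 = 4/19.
Numerically: ≈ 0.21053.
(Since a = 19 > μ = 4.00000, the bound 4/19 is < 1 and informative.)

P[X ≥ 19] ≤ 4/19 ≈ 0.21053.


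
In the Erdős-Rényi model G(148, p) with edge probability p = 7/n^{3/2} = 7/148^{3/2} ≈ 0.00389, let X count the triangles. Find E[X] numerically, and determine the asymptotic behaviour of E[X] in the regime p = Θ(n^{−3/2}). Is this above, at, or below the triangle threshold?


Number of potential triangles: C(148, 3) = 529396.
Each occurs with probability p³ ≈ (0.00389)³ ≈ 5.87647e-08.
By linearity: E[X] = C(148, 3)·p³ ≈ 529396 · 5.87647e-08 ≈ 0.031.
Since α = 3/2 > 1, p = c/n^{3/2} = o(1/n) is below the triangle threshold p ~ 1/n. Asymptotically E[X] ~ (c³/6)·n^{3(1−α)} = (7³/6)·n^{-1.5} → 0, so by Markov's inequality G has no triangles w.h.p.

E[X] ≈ 0.031; in regime p = Θ(1/n^{3/2}) E[X] tends to 0 (below the triangle threshold p ~ 1/n).


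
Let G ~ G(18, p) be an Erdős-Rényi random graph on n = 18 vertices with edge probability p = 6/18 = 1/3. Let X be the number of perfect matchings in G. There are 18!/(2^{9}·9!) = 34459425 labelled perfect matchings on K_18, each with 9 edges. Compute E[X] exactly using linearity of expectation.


K_18 has 18!/(2^{9}·9!) = 34459425 labelled perfect matchings.
For each such perfect matching H, let X_H = 1 if all 9 edges of H are present in G. Then P[X_H = 1] = p^{9} = (1/3)^{9} = 1/19683.
By linearity: E[X] = Σ_H E[X_H] = 34459425 · p^{9} = 34459425 · 1/19683 = 425425/243.
Numerically: E[X] ≈ 1750.72.

E[X] = 34459425 · (1/3)^{9} = 425425/243 ≈ 1750.72.


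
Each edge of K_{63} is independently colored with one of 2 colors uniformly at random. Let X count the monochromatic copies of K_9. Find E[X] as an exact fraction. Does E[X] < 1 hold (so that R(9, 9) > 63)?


E[X] = C(63, 9) · 2^{1 − 36} = 23667689815 · 2^{−35} = 23667689815/34359738368.
As a reduced fraction: E[X] = 23667689815/34359738368 ≈ 0.6888204.
Is E[X] < 1? YES.
Since E[X] < 1, there exists a 2-coloring of K_{63} with no monochromatic K_9; hence R(9, 9) > 63.

E[X] = 23667689815/34359738368 ≈ 0.6888204; E[X] < 1, so R(9, 9) > 63.


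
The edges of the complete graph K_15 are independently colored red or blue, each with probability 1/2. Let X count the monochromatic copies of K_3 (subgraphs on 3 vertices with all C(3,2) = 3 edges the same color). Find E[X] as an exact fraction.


Let X = Σ_S X_S over the C(15, 3) = 455 subsets S of size 3, where X_S = 1 if the K_3 on S is monochromatic.
For a fixed S, the K_3 on S has C(3, 2) = 3 edges. P[all 3 edges red] = (1/2)^3, and likewise for blue, so P[monochromatic] = 2·(1/2)^3 = 2^{1 − 3} = 1/4.
By linearity of expectation: E[X] = C(15, 3) · 2^{1 − 3} = 455 · 1/4 = 455/4.
Numerically: E[X] ≈ 113.750.

E[X] = C(15,3)·2^(1−C(3,2)) = 455/4 ≈ 113.750.


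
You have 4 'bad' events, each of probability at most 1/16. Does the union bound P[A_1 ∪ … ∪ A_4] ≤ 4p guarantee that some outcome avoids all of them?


Union bound: P[∪_{i=1}^{4} A_i] ≤ Σ_i P[A_i] ≤ 4·p = 4·(1/16) = 1/4.
Numerically: 1/4 ≈ 0.250.
Is 1/4 < 1? YES.
Since P[∪ A_i] ≤ 1/4 < 1, the complement has P[∩ A_i^c] ≥ 1 − 1/4 = 3/4 > 0, so some outcome avoids every A_i.

4·p = 1/4 ≈ 0.250; existence CERTIFIED by the union bound.


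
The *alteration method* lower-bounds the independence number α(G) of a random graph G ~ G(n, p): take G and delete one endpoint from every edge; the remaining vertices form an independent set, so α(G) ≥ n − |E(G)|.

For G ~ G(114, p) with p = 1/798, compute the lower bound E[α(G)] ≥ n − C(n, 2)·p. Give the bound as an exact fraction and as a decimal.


E[|E(G)|] = C(114, 2)·p = 6441 · (1/798) = 113/14.
E[α(G)] ≥ n − E[|E(G)|] = 114 − 113/14 = 1483/14.
Numerically: ≈ 105.928571.
(This is only a lower bound; the true E[α(G)] may be larger.)

E[α(G)] ≥ 1483/14 ≈ 105.928571.


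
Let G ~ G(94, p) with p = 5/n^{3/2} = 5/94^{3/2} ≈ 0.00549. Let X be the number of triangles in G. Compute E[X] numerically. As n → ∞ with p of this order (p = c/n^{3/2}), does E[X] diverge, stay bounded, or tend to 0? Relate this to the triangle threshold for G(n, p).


Number of potential triangles: C(94, 3) = 134044.
Each occurs with probability p³ ≈ (0.00549)³ ≈ 1.65133e-07.
By linearity: E[X] = C(94, 3)·p³ ≈ 134044 · 1.65133e-07 ≈ 0.022.
Since α = 3/2 > 1, p = c/n^{3/2} = o(1/n) is below the triangle threshold p ~ 1/n. Asymptotically E[X] ~ (c³/6)·n^{3(1−α)} = (5³/6)·n^{-1.5} → 0, so by Markov's inequality G has no triangles w.h.p.

E[X] ≈ 0.022; in regime p = Θ(1/n^{3/2}) E[X] tends to 0 (below the triangle threshold p ~ 1/n).
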